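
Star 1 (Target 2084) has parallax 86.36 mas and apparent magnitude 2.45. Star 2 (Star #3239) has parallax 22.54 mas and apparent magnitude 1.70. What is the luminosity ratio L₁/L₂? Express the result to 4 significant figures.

L₁/L₂ = 0.03414

d₁ = 1/p₁ = 1/0.08636″ = 11.579 pc; d₂ = 1/p₂ = 1/0.02254″ = 44.366 pc.
M₁ = m₁ − 5 log₁₀ d₁ + 5 = 2.45 − 5.3184 + 5 = 2.1316.
M₂ = 1.70 − 8.2353 + 5 = -1.5353.
L₁/L₂ = 10^(0.4(M₂ − M₁)) = 10^(0.4 × (-3.6669)) = 10^(-1.46676) = 0.034138.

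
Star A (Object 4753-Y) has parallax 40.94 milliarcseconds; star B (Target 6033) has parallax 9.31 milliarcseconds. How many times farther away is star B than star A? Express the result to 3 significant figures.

Since d = 1/p, d_B/d_A = p_A/p_B.
= 40.94 / 9.31 = 4.3974.

4.40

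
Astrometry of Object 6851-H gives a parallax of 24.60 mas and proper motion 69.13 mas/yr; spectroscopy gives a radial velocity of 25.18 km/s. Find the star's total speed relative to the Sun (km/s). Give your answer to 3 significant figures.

28.5 km/s

d = 1/p = 1/0.02460″ = 40.65 pc.
μ = 69.13 mas/yr = 0.06913 ″/yr.
v_t = 4.740 μ d = 4.740 × 0.06913 × 40.65 = 13.32 km/s.
v = √(v_r² + v_t²) = √(25.18² + 13.32²) = √811.455 = 28.486 km/s.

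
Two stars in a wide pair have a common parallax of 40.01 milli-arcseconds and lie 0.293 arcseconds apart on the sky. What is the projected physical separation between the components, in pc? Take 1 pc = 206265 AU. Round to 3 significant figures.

3.55 × 10^-5 pc

d = 1/p = 1/0.04001″ = 24.994 pc.
At distance d (pc), an angle of θ arcsec spans θ·d AU: s = 0.293 × 24.994 = 7.3232 AU.
= 7.3232 / 206265 = 3.5504 × 10^-5 pc.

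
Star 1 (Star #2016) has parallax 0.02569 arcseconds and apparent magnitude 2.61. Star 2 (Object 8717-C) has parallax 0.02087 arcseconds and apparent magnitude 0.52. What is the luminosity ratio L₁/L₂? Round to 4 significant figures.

L₁/L₂ = 0.09628

d₁ = 1/p₁ = 1/0.02569″ = 38.926 pc; d₂ = 1/p₂ = 1/0.02087″ = 47.916 pc.
M₁ = m₁ − 5 log₁₀ d₁ + 5 = 2.61 − 7.9512 + 5 = -0.3412.
M₂ = 0.52 − 8.4024 + 5 = -2.8824.
L₁/L₂ = 10^(0.4(M₂ − M₁)) = 10^(0.4 × (-2.5412)) = 10^(-1.01648) = 0.096276.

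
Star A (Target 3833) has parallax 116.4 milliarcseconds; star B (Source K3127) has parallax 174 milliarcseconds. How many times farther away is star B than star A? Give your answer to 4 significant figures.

Since d = 1/p, d_B/d_A = p_A/p_B.
= 116.4 / 174 = 0.66897.

0.6690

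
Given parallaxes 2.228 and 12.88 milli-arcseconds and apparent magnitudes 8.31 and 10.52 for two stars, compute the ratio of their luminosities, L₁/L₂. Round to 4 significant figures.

d₁ = 1/p₁ = 1/0.002228″ = 448.83 pc; d₂ = 1/p₂ = 1/0.01288″ = 77.64 pc.
M₁ = m₁ − 5 log₁₀ d₁ + 5 = 8.31 − 13.2604 + 5 = 0.0496.
M₂ = 10.52 − 9.4504 + 5 = 6.0696.
L₁/L₂ = 10^(0.4(M₂ − M₁)) = 10^(0.4 × 6.0200) = 10^2.40800 = 255.86.

L₁/L₂ = 255.9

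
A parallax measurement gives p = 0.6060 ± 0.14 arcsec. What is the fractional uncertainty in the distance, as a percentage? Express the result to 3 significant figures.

For d = 1/p, |σ_d/d| = |σ_p/p|.
σ_p/p = 0.14 / 0.6060 = 0.23102 = 23.102%.

23.1%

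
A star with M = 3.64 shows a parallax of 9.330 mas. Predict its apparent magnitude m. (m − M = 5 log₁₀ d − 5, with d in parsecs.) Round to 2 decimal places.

m = 8.79

d = 1/p = 1/0.009330″ = 107.18 pc.
m − M = 5 log₁₀ d − 5 = 5 log₁₀(107.18) − 5 = 10.1506 − 5 = 5.1506.
m = M + (m − M) = 3.64 + 5.1506 = 8.79.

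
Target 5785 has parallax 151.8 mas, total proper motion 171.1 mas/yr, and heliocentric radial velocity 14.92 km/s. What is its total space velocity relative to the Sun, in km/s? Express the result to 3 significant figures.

d = 1/p = 1/0.1518″ = 6.5876 pc.
μ = 171.1 mas/yr = 0.1711 ″/yr.
v_t = 4.740 μ d = 4.740 × 0.1711 × 6.5876 = 5.3426 km/s.
v = √(v_r² + v_t²) = √(14.92² + 5.3426²) = √251.15 = 15.848 km/s.

15.8 km/s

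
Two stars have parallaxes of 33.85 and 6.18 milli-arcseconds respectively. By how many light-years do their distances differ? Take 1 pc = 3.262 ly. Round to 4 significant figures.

d_A = 1/0.03385″ = 29.542 pc; d_B = 1/0.006180″ = 161.81 pc.
|d_B − d_A| = |161.81 − 29.542| = 132.27 pc = 132.27 × 3.262 ly = 431.46 ly.

431.5 ly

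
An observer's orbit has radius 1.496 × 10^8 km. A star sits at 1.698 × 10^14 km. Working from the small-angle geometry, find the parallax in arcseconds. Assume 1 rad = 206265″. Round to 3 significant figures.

θ ≈ B/d = (1.496 × 10^8) / (1.698 × 10^14) = 8.8104 × 10^-7 rad.
In arcseconds: 8.8104 × 10^-7 × 206265 = 0.18173″.

0.182 arcsec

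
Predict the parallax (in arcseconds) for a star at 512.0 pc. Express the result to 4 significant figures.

p = 1/d = 1/512 = 0.0019531 arcsec.

0.001953 arcsec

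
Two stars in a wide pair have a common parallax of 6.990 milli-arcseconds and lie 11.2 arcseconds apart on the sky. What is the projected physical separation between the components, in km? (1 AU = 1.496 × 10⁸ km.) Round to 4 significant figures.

d = 1/p = 1/0.006990″ = 143.06 pc.
At distance d (pc), an angle of θ arcsec spans θ·d AU: s = 11.2 × 143.06 = 1602.3 AU.
= 1602.3 × 1.496 × 10⁸ km = 2.3970 × 10^11 km.

2.397 × 10^11 km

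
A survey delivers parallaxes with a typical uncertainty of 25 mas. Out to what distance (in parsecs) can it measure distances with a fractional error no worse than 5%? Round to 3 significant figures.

2.00 pc

σ_d/d = σ_p/p, so the condition is σ_p/p ≤ 0.05, i.e. p ≥ σ_p/0.05.
p_min = 25/0.05 = 500 mas = 0.5 arcsec.
d_max = 1/p_min = 1/0.5 = 2 pc.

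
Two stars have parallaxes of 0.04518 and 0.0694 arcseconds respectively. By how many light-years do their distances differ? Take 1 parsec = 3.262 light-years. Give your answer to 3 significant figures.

d_A = 1/0.04518″ = 22.134 pc; d_B = 1/0.06940″ = 14.409 pc.
|d_B − d_A| = |14.409 − 22.134| = 7.725 pc = 7.725 × 3.262 ly = 25.199 ly.

25.2 ly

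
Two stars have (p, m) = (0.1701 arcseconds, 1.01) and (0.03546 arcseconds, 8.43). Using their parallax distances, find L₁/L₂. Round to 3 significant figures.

d₁ = 1/p₁ = 1/0.1701″ = 5.8789 pc; d₂ = 1/p₂ = 1/0.03546″ = 28.201 pc.
M₁ = m₁ − 5 log₁₀ d₁ + 5 = 1.01 − 3.8465 + 5 = 2.1635.
M₂ = 8.43 − 7.2513 + 5 = 6.1787.
L₁/L₂ = 10^(0.4(M₂ − M₁)) = 10^(0.4 × 4.0152) = 10^1.60608 = 40.372.

L₁/L₂ = 40.4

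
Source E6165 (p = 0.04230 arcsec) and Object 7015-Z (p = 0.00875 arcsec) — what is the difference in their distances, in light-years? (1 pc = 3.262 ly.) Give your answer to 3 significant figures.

d_A = 1/0.04230″ = 23.641 pc; d_B = 1/0.008750″ = 114.29 pc.
|d_B − d_A| = |114.29 − 23.641| = 90.649 pc = 90.649 × 3.262 ly = 295.7 ly.

296 ly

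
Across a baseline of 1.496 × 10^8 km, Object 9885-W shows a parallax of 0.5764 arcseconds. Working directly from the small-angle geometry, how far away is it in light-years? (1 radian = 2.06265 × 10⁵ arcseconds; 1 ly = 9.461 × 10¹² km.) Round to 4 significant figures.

θ = 0.5764″ = 0.5764/206265 = 2.7945 × 10^-6 rad.
d = B/θ = (1.496 × 10^8) / (2.7945 × 10^-6) = 5.3534 × 10^13 km = (5.3534 × 10^13) / (9.461 × 10^12) ly = 5.6584 ly.

5.658 ly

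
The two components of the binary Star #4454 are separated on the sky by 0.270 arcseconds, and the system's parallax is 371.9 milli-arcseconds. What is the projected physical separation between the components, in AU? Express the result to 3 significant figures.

d = 1/p = 1/0.3719″ = 2.6889 pc.
At distance d (pc), an angle of θ arcsec spans θ·d AU: s = 0.270 × 2.6889 = 0.726 AU.

0.726 AU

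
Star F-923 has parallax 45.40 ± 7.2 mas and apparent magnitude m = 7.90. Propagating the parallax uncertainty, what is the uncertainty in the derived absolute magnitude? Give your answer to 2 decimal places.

M = m − 5 log₁₀ d + 5 = m + 5 log₁₀ p + 5, so ∂M/∂p = 5/(p ln 10).
σ_M = (5/ln 10) · (σ_p/p) = 2.1715 × 7.2/45.40 = 2.1715 × 0.15859 = 0.34438.

σ_M = 0.34 mag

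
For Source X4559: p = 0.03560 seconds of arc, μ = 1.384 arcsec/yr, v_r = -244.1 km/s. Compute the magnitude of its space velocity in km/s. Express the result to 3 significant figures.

306 km/s

d = 1/p = 1/0.03560″ = 28.09 pc.
v_t = 4.740 μ d = 4.740 × 1.384 × 28.09 = 184.27 km/s.
v = √(v_r² + v_t²) = √((-244.1)² + 184.27²) = √93540.2 = 305.84 km/s.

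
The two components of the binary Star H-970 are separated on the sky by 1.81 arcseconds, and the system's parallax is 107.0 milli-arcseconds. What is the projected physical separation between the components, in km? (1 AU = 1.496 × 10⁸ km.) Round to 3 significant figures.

2.53 × 10^9 km

d = 1/p = 1/0.1070″ = 9.3458 pc.
At distance d (pc), an angle of θ arcsec spans θ·d AU: s = 1.81 × 9.3458 = 16.916 AU.
= 16.916 × 1.496 × 10⁸ km = 2.5306 × 10^9 km.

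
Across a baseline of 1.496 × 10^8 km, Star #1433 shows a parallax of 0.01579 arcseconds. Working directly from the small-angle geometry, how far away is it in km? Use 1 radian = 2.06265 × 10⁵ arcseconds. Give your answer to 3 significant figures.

1.95 × 10^15 km

θ = 0.01579″ = 0.01579/206265 = 7.6552 × 10^-8 rad.
d = B/θ = (1.496 × 10^8) / (7.6552 × 10^-8) = 1.9542 × 10^15 km.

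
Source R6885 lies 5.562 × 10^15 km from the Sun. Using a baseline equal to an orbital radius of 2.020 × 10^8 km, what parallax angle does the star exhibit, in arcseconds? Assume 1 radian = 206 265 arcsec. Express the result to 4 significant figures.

0.007491 arcsec

θ ≈ B/d = (2.020 × 10^8) / (5.562 × 10^15) = 3.6318 × 10^-8 rad.
In arcseconds: 3.6318 × 10^-8 × 206265 = 0.0074911″.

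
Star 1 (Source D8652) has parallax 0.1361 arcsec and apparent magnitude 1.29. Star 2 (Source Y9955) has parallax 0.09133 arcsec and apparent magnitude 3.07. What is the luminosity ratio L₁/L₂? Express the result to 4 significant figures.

d₁ = 1/p₁ = 1/0.1361″ = 7.3475 pc; d₂ = 1/p₂ = 1/0.09133″ = 10.949 pc.
M₁ = m₁ − 5 log₁₀ d₁ + 5 = 1.29 − 4.3307 + 5 = 1.9593.
M₂ = 3.07 − 5.1969 + 5 = 2.8731.
L₁/L₂ = 10^(0.4(M₂ − M₁)) = 10^(0.4 × 0.9138) = 10^0.36552 = 2.3202.

L₁/L₂ = 2.320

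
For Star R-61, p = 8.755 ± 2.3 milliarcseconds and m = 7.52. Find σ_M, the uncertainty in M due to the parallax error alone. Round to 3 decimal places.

M = m − 5 log₁₀ d + 5 = m + 5 log₁₀ p + 5, so ∂M/∂p = 5/(p ln 10).
σ_M = (5/ln 10) · (σ_p/p) = 2.1715 × 2.3/8.755 = 2.1715 × 0.26271 = 0.57047.

σ_M = 0.570 mag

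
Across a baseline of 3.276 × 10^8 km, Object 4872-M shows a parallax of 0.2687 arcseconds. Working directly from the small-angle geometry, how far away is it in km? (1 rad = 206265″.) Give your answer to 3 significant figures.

θ = 0.2687″ = 0.2687/206265 = 1.3027 × 10^-6 rad.
d = B/θ = (3.276 × 10^8) / (1.3027 × 10^-6) = 2.5148 × 10^14 km.

2.51 × 10^14 km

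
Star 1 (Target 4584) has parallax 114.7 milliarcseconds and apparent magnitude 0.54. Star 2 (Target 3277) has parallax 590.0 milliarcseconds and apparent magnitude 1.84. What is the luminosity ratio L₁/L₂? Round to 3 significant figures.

L₁/L₂ = 87.6

d₁ = 1/p₁ = 1/0.1147″ = 8.7184 pc; d₂ = 1/p₂ = 1/0.5900″ = 1.6949 pc.
M₁ = m₁ − 5 log₁₀ d₁ + 5 = 0.54 − 4.7022 + 5 = 0.8378.
M₂ = 1.84 − 1.1457 + 5 = 5.6943.
L₁/L₂ = 10^(0.4(M₂ − M₁)) = 10^(0.4 × 4.8565) = 10^1.94260 = 87.619.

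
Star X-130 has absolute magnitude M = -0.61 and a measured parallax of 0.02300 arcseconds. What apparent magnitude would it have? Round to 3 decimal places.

m = 2.581

d = 1/p = 1/0.02300″ = 43.478 pc.
m − M = 5 log₁₀ d − 5 = 5 log₁₀(43.478) − 5 = 8.1913 − 5 = 3.1913.
m = M + (m − M) = -0.61 + 3.1913 = 2.581.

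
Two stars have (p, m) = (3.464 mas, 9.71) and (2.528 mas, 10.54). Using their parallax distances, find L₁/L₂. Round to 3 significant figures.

L₁/L₂ = 1.14

d₁ = 1/p₁ = 1/0.003464″ = 288.68 pc; d₂ = 1/p₂ = 1/0.002528″ = 395.57 pc.
M₁ = m₁ − 5 log₁₀ d₁ + 5 = 9.71 − 12.3021 + 5 = 2.4079.
M₂ = 10.54 − 12.9861 + 5 = 2.5539.
L₁/L₂ = 10^(0.4(M₂ − M₁)) = 10^(0.4 × 0.1460) = 10^0.05840 = 1.1439.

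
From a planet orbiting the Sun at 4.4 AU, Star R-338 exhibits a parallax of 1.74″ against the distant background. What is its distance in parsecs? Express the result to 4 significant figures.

With baseline B (in AU) and parallax p (in arcsec), d = B/p parsecs.
d = 4.4 / 1.74 = 2.5287 pc.

2.529 pc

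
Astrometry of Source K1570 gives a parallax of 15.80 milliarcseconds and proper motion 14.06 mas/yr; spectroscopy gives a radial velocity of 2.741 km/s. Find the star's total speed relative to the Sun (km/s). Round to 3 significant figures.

5.03 km/s

d = 1/p = 1/0.01580″ = 63.291 pc.
μ = 14.06 mas/yr = 0.01406 ″/yr.
v_t = 4.740 μ d = 4.740 × 0.01406 × 63.291 = 4.218 km/s.
v = √(v_r² + v_t²) = √(2.741² + 4.218²) = √25.3046 = 5.0304 km/s.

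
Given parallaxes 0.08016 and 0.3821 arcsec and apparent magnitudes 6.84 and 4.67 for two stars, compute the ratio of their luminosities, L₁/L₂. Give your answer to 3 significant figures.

L₁/L₂ = 3.08

d₁ = 1/p₁ = 1/0.08016″ = 12.475 pc; d₂ = 1/p₂ = 1/0.3821″ = 2.6171 pc.
M₁ = m₁ − 5 log₁₀ d₁ + 5 = 6.84 − 5.4802 + 5 = 6.3598.
M₂ = 4.67 − 2.0891 + 5 = 7.5809.
L₁/L₂ = 10^(0.4(M₂ − M₁)) = 10^(0.4 × 1.2211) = 10^0.48844 = 3.0792.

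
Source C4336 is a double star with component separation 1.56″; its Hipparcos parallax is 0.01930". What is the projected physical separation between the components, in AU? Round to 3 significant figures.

80.8 AU

d = 1/p = 1/0.01930″ = 51.813 pc.
At distance d (pc), an angle of θ arcsec spans θ·d AU: s = 1.56 × 51.813 = 80.828 AU.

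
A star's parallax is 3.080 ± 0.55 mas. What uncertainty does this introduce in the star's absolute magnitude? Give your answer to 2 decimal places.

σ_M = 0.39 mag

M = m − 5 log₁₀ d + 5 = m + 5 log₁₀ p + 5, so ∂M/∂p = 5/(p ln 10).
σ_M = (5/ln 10) · (σ_p/p) = 2.1715 × 0.55/3.080 = 2.1715 × 0.17857 = 0.38776.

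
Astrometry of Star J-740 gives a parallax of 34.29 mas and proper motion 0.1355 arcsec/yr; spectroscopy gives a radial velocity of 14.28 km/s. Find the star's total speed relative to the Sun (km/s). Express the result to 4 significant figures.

d = 1/p = 1/0.03429″ = 29.163 pc.
v_t = 4.740 μ d = 4.740 × 0.1355 × 29.163 = 18.731 km/s.
v = √(v_r² + v_t²) = √(14.28² + 18.731²) = √554.769 = 23.554 km/s.

23.55 km/s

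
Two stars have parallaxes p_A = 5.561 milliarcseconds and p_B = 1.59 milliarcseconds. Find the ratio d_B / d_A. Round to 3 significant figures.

Since d = 1/p, d_B/d_A = p_A/p_B.
= 5.561 / 1.59 = 3.4975.

3.50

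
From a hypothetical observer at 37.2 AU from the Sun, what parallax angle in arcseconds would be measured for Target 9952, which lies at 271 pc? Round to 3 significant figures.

p (arcsec) = B (AU) / d (pc).
p = 37.2 / 271 = 0.13727 arcsec.

0.137 arcsec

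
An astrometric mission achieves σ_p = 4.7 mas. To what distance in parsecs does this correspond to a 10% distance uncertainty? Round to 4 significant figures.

21.28 pc

σ_d/d = σ_p/p, so the condition is σ_p/p ≤ 0.10, i.e. p ≥ σ_p/0.10.
p_min = 4.7/0.10 = 47 mas = 0.047 arcsec.
d_max = 1/p_min = 1/0.047 = 21.277 pc.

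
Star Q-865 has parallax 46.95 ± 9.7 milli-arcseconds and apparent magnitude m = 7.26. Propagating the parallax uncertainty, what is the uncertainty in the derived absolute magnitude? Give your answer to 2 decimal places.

M = m − 5 log₁₀ d + 5 = m + 5 log₁₀ p + 5, so ∂M/∂p = 5/(p ln 10).
σ_M = (5/ln 10) · (σ_p/p) = 2.1715 × 9.7/46.95 = 2.1715 × 0.2066 = 0.44863.

σ_M = 0.45 mag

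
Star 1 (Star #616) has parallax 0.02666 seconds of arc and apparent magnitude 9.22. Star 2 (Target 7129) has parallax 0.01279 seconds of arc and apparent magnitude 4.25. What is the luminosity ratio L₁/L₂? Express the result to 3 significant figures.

L₁/L₂ = 0.00237

d₁ = 1/p₁ = 1/0.02666″ = 37.509 pc; d₂ = 1/p₂ = 1/0.01279″ = 78.186 pc.
M₁ = m₁ − 5 log₁₀ d₁ + 5 = 9.22 − 7.8707 + 5 = 6.3493.
M₂ = 4.25 − 9.4656 + 5 = -0.2156.
L₁/L₂ = 10^(0.4(M₂ − M₁)) = 10^(0.4 × (-6.5649)) = 10^(-2.62596) = 0.0023661.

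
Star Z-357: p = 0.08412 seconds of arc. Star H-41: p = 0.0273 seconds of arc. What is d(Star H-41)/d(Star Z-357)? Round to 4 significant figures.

Since d = 1/p, d_B/d_A = p_A/p_B.
= 0.08412 / 0.0273 = 3.0813.

3.081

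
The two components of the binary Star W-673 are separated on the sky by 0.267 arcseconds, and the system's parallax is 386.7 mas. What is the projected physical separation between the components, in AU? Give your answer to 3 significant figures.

d = 1/p = 1/0.3867″ = 2.586 pc.
At distance d (pc), an angle of θ arcsec spans θ·d AU: s = 0.267 × 2.586 = 0.69046 AU.

0.690 AU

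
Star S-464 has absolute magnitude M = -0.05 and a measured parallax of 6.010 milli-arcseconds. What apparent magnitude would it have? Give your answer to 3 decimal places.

d = 1/p = 1/0.006010″ = 166.39 pc.
m − M = 5 log₁₀ d − 5 = 5 log₁₀(166.39) − 5 = 11.1056 − 5 = 6.1056.
m = M + (m − M) = -0.05 + 6.1056 = 6.056.

m = 6.056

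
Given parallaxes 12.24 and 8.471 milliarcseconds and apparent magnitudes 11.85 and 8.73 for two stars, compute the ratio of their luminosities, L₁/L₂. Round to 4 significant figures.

d₁ = 1/p₁ = 1/0.01224″ = 81.699 pc; d₂ = 1/p₂ = 1/0.008471″ = 118.05 pc.
M₁ = m₁ − 5 log₁₀ d₁ + 5 = 11.85 − 9.5611 + 5 = 7.2889.
M₂ = 8.73 − 10.3603 + 5 = 3.3697.
L₁/L₂ = 10^(0.4(M₂ − M₁)) = 10^(0.4 × (-3.9192)) = 10^(-1.56768) = 0.02706.

L₁/L₂ = 0.02706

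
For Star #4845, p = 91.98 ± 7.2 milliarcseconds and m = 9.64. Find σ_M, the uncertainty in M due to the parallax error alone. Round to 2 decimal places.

M = m − 5 log₁₀ d + 5 = m + 5 log₁₀ p + 5, so ∂M/∂p = 5/(p ln 10).
σ_M = (5/ln 10) · (σ_p/p) = 2.1715 × 7.2/91.98 = 2.1715 × 0.078278 = 0.16998.

σ_M = 0.17 mag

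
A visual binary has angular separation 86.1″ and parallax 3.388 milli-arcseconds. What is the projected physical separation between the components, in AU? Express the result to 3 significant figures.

25400 AU

d = 1/p = 1/0.003388″ = 295.16 pc.
At distance d (pc), an angle of θ arcsec spans θ·d AU: s = 86.1 × 295.16 = 25413 AU.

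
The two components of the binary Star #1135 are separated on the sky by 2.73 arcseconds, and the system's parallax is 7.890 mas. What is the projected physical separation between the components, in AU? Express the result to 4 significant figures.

d = 1/p = 1/0.007890″ = 126.74 pc.
At distance d (pc), an angle of θ arcsec spans θ·d AU: s = 2.73 × 126.74 = 346 AU.

346.0 AU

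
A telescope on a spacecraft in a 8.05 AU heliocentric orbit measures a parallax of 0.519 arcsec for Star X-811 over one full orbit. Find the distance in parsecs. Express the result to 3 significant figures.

With baseline B (in AU) and parallax p (in arcsec), d = B/p parsecs.
d = 8.05 / 0.519 = 15.511 pc.

15.5 pc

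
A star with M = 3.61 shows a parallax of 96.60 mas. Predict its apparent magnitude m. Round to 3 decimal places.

d = 1/p = 1/0.09660″ = 10.352 pc.
m − M = 5 log₁₀ d − 5 = 5 log₁₀(10.352) − 5 = 5.0751 − 5 = 0.0751.
m = M + (m − M) = 3.61 + 0.0751 = 3.685.

m = 3.685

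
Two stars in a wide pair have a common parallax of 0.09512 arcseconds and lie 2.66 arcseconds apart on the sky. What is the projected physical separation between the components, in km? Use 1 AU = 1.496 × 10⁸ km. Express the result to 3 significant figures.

d = 1/p = 1/0.09512″ = 10.513 pc.
At distance d (pc), an angle of θ arcsec spans θ·d AU: s = 2.66 × 10.513 = 27.965 AU.
= 27.965 × 1.496 × 10⁸ km = 4.1836 × 10^9 km.

4.18 × 10^9 km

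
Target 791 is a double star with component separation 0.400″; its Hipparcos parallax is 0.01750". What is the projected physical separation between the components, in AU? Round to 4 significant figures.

22.86 AU

d = 1/p = 1/0.01750″ = 57.143 pc.
At distance d (pc), an angle of θ arcsec spans θ·d AU: s = 0.400 × 57.143 = 22.857 AU.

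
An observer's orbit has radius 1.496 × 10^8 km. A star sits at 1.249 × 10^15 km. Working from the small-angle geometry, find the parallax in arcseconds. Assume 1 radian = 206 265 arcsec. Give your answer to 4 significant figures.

0.02471 arcsec

θ ≈ B/d = (1.496 × 10^8) / (1.249 × 10^15) = 1.1978 × 10^-7 rad.
In arcseconds: 1.1978 × 10^-7 × 206265 = 0.024706″.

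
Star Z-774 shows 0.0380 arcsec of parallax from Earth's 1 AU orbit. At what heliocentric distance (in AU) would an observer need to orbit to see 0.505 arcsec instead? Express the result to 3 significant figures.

Parallax scales linearly with baseline: p ∝ B, so B = p_target / p_Earth × 1 AU.
B = 0.505 / 0.0380 = 13.289 AU.

13.3 AU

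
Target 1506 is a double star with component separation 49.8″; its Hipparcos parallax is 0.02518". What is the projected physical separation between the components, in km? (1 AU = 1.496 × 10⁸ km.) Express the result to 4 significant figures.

2.959 × 10^11 km

d = 1/p = 1/0.02518″ = 39.714 pc.
At distance d (pc), an angle of θ arcsec spans θ·d AU: s = 49.8 × 39.714 = 1977.8 AU.
= 1977.8 × 1.496 × 10⁸ km = 2.9588 × 10^11 km.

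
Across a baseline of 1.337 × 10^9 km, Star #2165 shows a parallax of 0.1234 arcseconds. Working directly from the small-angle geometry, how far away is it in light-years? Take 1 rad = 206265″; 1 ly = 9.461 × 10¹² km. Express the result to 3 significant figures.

236 ly

θ = 0.1234″ = 0.1234/206265 = 5.9826 × 10^-7 rad.
d = B/θ = (1.337 × 10^9) / (5.9826 × 10^-7) = 2.2348 × 10^15 km = (2.2348 × 10^15) / (9.461 × 10^12) ly = 236.21 ly.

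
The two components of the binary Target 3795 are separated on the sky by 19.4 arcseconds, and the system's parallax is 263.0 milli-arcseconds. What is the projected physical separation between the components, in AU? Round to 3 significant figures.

d = 1/p = 1/0.2630″ = 3.8023 pc.
At distance d (pc), an angle of θ arcsec spans θ·d AU: s = 19.4 × 3.8023 = 73.765 AU.

73.8 AU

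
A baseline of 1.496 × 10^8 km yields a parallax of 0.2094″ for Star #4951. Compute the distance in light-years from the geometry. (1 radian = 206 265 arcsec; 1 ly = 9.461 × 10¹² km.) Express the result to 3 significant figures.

θ = 0.2094″ = 0.2094/206265 = 1.0152 × 10^-6 rad.
d = B/θ = (1.496 × 10^8) / (1.0152 × 10^-6) = 1.4736 × 10^14 km = (1.4736 × 10^14) / (9.461 × 10^12) ly = 15.576 ly.

15.6 ly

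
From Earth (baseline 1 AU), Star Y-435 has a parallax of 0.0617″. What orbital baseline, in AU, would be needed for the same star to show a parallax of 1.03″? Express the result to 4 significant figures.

16.69 AU

Parallax scales linearly with baseline: p ∝ B, so B = p_target / p_Earth × 1 AU.
B = 1.03 / 0.0617 = 16.694 AU.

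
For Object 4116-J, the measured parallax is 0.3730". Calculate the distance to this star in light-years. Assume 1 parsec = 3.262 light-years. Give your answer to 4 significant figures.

d = 1/p = 1/0.3730 = 2.681 pc.
In light-years: 2.681 × 3.262 = 8.7454 ly.

8.745 light years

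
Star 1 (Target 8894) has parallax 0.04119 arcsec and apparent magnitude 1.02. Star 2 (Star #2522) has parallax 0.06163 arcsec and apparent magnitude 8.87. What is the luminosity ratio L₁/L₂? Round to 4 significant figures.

L₁/L₂ = 3090

d₁ = 1/p₁ = 1/0.04119″ = 24.278 pc; d₂ = 1/p₂ = 1/0.06163″ = 16.226 pc.
M₁ = m₁ − 5 log₁₀ d₁ + 5 = 1.02 − 6.9261 + 5 = -0.9061.
M₂ = 8.87 − 6.0511 + 5 = 7.8189.
L₁/L₂ = 10^(0.4(M₂ − M₁)) = 10^(0.4 × 8.7250) = 10^3.49000 = 3090.3.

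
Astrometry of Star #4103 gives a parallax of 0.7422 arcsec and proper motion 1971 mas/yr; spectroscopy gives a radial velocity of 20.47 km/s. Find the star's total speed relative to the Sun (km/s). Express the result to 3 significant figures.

24.0 km/s

d = 1/p = 1/0.7422″ = 1.3473 pc.
μ = 1971 mas/yr = 1.971 ″/yr.
v_t = 4.740 μ d = 4.740 × 1.971 × 1.3473 = 12.587 km/s.
v = √(v_r² + v_t²) = √(20.47² + 12.587²) = √577.453 = 24.03 km/s.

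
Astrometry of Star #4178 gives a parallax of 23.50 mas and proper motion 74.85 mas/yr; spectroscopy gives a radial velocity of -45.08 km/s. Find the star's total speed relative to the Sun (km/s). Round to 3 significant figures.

47.5 km/s

d = 1/p = 1/0.02350″ = 42.553 pc.
μ = 74.85 mas/yr = 0.07485 ″/yr.
v_t = 4.740 μ d = 4.740 × 0.07485 × 42.553 = 15.097 km/s.
v = √(v_r² + v_t²) = √((-45.08)² + 15.097²) = √2260.13 = 47.541 km/s.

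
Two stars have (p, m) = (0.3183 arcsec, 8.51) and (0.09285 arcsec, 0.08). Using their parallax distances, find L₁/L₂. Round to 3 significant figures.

L₁/L₂ = 3.61 × 10^-5

d₁ = 1/p₁ = 1/0.3183″ = 3.1417 pc; d₂ = 1/p₂ = 1/0.09285″ = 10.77 pc.
M₁ = m₁ − 5 log₁₀ d₁ + 5 = 8.51 − 2.4858 + 5 = 11.0242.
M₂ = 0.08 − 5.1611 + 5 = -0.0811.
L₁/L₂ = 10^(0.4(M₂ − M₁)) = 10^(0.4 × (-11.1053)) = 10^(-4.44212) = 0.000036131.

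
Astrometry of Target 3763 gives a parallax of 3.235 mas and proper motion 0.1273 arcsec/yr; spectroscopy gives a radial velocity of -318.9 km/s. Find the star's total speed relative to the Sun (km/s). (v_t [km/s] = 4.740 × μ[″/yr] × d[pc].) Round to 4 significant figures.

369.4 km/s

d = 1/p = 1/0.003235″ = 309.12 pc.
v_t = 4.740 μ d = 4.740 × 0.1273 × 309.12 = 186.52 km/s.
v = √(v_r² + v_t²) = √((-318.9)² + 186.52²) = √136487 = 369.44 km/s.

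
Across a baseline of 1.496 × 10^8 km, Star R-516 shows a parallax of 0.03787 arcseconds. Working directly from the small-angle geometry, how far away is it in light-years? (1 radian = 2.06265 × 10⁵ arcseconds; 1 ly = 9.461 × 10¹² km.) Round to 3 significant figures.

θ = 0.03787″ = 0.03787/206265 = 1.8360 × 10^-7 rad.
d = B/θ = (1.496 × 10^8) / (1.8360 × 10^-7) = 8.1481 × 10^14 km = (8.1481 × 10^14) / (9.461 × 10^12) ly = 86.123 ly.

86.1 ly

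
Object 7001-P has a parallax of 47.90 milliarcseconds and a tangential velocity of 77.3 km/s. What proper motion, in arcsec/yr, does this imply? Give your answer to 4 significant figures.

0.7812 arcsec/yr

d = 1/p = 1/0.04790″ = 20.877 pc.
μ = v_t / (4.74 d) = 77.3 / (4.74 × 20.877) = 77.3 / 98.957 = 0.78115 ″/yr.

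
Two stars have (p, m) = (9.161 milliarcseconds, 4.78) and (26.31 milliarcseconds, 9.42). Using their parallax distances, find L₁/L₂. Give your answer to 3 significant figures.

L₁/L₂ = 592

d₁ = 1/p₁ = 1/0.009161″ = 109.16 pc; d₂ = 1/p₂ = 1/0.02631″ = 38.008 pc.
M₁ = m₁ − 5 log₁₀ d₁ + 5 = 4.78 − 10.1903 + 5 = -0.4103.
M₂ = 9.42 − 7.8994 + 5 = 6.5206.
L₁/L₂ = 10^(0.4(M₂ − M₁)) = 10^(0.4 × 6.9309) = 10^2.77236 = 592.05.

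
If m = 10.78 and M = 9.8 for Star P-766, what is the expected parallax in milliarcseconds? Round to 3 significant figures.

63.7 mas

m − M = 10.78 − 9.8 = 0.98.
d = 10^((m−M)/5 + 1) = 10^1.196 = 15.704 pc.
p = 1/d = 1/15.704 = 0.063678 arcsec = 63.678 mas.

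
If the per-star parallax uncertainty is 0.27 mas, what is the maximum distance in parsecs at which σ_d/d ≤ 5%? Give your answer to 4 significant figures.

185.2 pc

σ_d/d = σ_p/p, so the condition is σ_p/p ≤ 0.05, i.e. p ≥ σ_p/0.05.
p_min = 0.27/0.05 = 5.4 mas = 0.0054 arcsec.
d_max = 1/p_min = 1/0.0054 = 185.19 pc.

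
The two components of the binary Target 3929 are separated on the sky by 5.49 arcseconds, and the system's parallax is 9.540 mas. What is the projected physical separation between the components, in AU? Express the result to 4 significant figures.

575.5 AU

d = 1/p = 1/0.009540″ = 104.82 pc.
At distance d (pc), an angle of θ arcsec spans θ·d AU: s = 5.49 × 104.82 = 575.46 AU.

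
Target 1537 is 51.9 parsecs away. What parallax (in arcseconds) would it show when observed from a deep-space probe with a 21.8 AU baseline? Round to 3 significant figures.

p (arcsec) = B (AU) / d (pc).
p = 21.8 / 51.9 = 0.42004 arcsec.

0.420 arcsec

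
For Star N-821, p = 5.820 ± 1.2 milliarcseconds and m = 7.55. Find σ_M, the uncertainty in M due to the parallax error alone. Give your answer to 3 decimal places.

M = m − 5 log₁₀ d + 5 = m + 5 log₁₀ p + 5, so ∂M/∂p = 5/(p ln 10).
σ_M = (5/ln 10) · (σ_p/p) = 2.1715 × 1.2/5.820 = 2.1715 × 0.20619 = 0.44774.

σ_M = 0.448 mag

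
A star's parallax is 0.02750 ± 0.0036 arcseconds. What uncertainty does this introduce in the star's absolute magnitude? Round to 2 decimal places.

M = m − 5 log₁₀ d + 5 = m + 5 log₁₀ p + 5, so ∂M/∂p = 5/(p ln 10).
σ_M = (5/ln 10) · (σ_p/p) = 2.1715 × 0.0036/0.02750 = 2.1715 × 0.13091 = 0.28427.

σ_M = 0.28 mag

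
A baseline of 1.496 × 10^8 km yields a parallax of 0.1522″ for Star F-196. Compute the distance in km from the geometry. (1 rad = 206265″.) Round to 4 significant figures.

θ = 0.1522″ = 0.1522/206265 = 7.3789 × 10^-7 rad.
d = B/θ = (1.496 × 10^8) / (7.3789 × 10^-7) = 2.0274 × 10^14 km.

2.027 × 10^14 km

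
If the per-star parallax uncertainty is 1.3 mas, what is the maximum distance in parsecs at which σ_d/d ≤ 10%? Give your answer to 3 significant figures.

76.9 pc

σ_d/d = σ_p/p, so the condition is σ_p/p ≤ 0.10, i.e. p ≥ σ_p/0.10.
p_min = 1.3/0.10 = 13 mas = 0.013 arcsec.
d_max = 1/p_min = 1/0.013 = 76.923 pc.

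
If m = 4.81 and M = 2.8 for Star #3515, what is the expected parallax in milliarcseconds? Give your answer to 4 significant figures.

m − M = 4.81 − 2.8 = 2.01.
d = 10^((m−M)/5 + 1) = 10^1.402 = 25.235 pc.
p = 1/d = 1/25.235 = 0.039628 arcsec = 39.628 mas.

39.63 mas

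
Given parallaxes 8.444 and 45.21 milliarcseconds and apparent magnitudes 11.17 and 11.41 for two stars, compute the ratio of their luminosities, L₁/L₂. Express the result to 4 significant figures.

d₁ = 1/p₁ = 1/0.008444″ = 118.43 pc; d₂ = 1/p₂ = 1/0.04521″ = 22.119 pc.
M₁ = m₁ − 5 log₁₀ d₁ + 5 = 11.17 − 10.3673 + 5 = 5.8027.
M₂ = 11.41 − 6.7238 + 5 = 9.6862.
L₁/L₂ = 10^(0.4(M₂ − M₁)) = 10^(0.4 × 3.8835) = 10^1.55340 = 35.76.

L₁/L₂ = 35.76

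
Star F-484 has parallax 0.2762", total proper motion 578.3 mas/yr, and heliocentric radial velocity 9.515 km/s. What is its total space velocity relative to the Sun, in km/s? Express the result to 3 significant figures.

d = 1/p = 1/0.2762″ = 3.6206 pc.
μ = 578.3 mas/yr = 0.5783 ″/yr.
v_t = 4.740 μ d = 4.740 × 0.5783 × 3.6206 = 9.9246 km/s.
v = √(v_r² + v_t²) = √(9.515² + 9.9246²) = √189.033 = 13.749 km/s.

13.7 km/s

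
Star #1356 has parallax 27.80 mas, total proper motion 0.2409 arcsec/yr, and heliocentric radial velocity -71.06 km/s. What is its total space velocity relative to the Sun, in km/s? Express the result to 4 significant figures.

82.08 km/s

d = 1/p = 1/0.02780″ = 35.971 pc.
v_t = 4.740 μ d = 4.740 × 0.2409 × 35.971 = 41.074 km/s.
v = √(v_r² + v_t²) = √((-71.06)² + 41.074²) = √6736.6 = 82.077 km/s.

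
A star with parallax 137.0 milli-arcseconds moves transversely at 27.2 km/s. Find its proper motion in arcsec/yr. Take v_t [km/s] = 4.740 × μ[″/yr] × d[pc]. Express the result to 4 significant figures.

0.7862 arcsec/yr

d = 1/p = 1/0.1370″ = 7.2993 pc.
μ = v_t / (4.74 d) = 27.2 / (4.74 × 7.2993) = 27.2 / 34.599 = 0.78615 ″/yr.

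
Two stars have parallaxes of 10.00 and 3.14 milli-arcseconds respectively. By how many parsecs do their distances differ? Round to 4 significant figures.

218.5 pc

d_A = 1/0.01000″ = 100 pc; d_B = 1/0.003140″ = 318.47 pc.
|d_B − d_A| = |318.47 − 100| = 218.47 pc.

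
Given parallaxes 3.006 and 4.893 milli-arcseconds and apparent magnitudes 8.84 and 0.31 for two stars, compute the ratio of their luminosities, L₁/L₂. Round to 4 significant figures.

L₁/L₂ = 0.001026

d₁ = 1/p₁ = 1/0.003006″ = 332.67 pc; d₂ = 1/p₂ = 1/0.004893″ = 204.37 pc.
M₁ = m₁ − 5 log₁₀ d₁ + 5 = 8.84 − 12.6101 + 5 = 1.2299.
M₂ = 0.31 − 11.5521 + 5 = -6.2421.
L₁/L₂ = 10^(0.4(M₂ − M₁)) = 10^(0.4 × (-7.4720)) = 10^(-2.98880) = 0.0010261.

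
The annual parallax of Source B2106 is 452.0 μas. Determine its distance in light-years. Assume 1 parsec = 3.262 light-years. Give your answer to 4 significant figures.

7217 light years

p = 452.0 μas = 0.0004520 arcsec.
d = 1/p = 1/0.0004520 = 2212.4 pc.
In light-years: 2212.4 × 3.262 = 7216.8 ly.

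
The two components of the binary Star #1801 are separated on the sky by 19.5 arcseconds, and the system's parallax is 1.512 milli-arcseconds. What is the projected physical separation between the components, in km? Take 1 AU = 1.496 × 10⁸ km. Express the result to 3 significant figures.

d = 1/p = 1/0.001512″ = 661.38 pc.
At distance d (pc), an angle of θ arcsec spans θ·d AU: s = 19.5 × 661.38 = 12897 AU.
= 12897 × 1.496 × 10⁸ km = 1.9294 × 10^12 km.

1.93 × 10^12 km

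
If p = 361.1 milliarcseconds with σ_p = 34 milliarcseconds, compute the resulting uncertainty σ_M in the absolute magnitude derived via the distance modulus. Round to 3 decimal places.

M = m − 5 log₁₀ d + 5 = m + 5 log₁₀ p + 5, so ∂M/∂p = 5/(p ln 10).
σ_M = (5/ln 10) · (σ_p/p) = 2.1715 × 34/361.1 = 2.1715 × 0.094157 = 0.20446.

σ_M = 0.204 mag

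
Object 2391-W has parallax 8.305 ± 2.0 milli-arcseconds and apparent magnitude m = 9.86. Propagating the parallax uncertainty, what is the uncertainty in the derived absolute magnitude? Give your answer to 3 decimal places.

σ_M = 0.523 mag

M = m − 5 log₁₀ d + 5 = m + 5 log₁₀ p + 5, so ∂M/∂p = 5/(p ln 10).
σ_M = (5/ln 10) · (σ_p/p) = 2.1715 × 2.0/8.305 = 2.1715 × 0.24082 = 0.52294.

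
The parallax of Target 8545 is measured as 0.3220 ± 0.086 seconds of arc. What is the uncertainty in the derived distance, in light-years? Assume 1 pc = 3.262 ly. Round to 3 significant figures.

d = 1/p, so σ_d = σ_p / p².
σ_d = 0.0860 / (0.3220)² = 0.0860 / 0.10368 = 0.82948 pc = 0.82948 × 3.262 ly = 2.7058 ly.

2.71 ly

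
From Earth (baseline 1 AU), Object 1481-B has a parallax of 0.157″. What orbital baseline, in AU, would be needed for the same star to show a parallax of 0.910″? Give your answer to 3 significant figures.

5.80 AU

Parallax scales linearly with baseline: p ∝ B, so B = p_target / p_Earth × 1 AU.
B = 0.910 / 0.157 = 5.7962 AU.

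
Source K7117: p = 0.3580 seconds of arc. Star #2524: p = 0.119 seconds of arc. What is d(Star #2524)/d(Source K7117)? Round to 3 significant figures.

Since d = 1/p, d_B/d_A = p_A/p_B.
= 0.3580 / 0.119 = 3.0084.

3.01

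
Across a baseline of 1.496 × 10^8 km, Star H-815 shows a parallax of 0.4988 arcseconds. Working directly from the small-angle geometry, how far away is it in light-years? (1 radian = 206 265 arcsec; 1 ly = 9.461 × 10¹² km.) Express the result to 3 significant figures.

6.54 ly

θ = 0.4988″ = 0.4988/206265 = 2.4182 × 10^-6 rad.
d = B/θ = (1.496 × 10^8) / (2.4182 × 10^-6) = 6.1864 × 10^13 km = (6.1864 × 10^13) / (9.461 × 10^12) ly = 6.5388 ly.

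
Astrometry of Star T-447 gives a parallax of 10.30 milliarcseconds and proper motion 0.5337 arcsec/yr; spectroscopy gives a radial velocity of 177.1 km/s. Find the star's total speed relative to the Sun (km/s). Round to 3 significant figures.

303 km/s

d = 1/p = 1/0.01030″ = 97.087 pc.
v_t = 4.740 μ d = 4.740 × 0.5337 × 97.087 = 245.6 km/s.
v = √(v_r² + v_t²) = √(177.1² + 245.6²) = √91683.8 = 302.79 km/s.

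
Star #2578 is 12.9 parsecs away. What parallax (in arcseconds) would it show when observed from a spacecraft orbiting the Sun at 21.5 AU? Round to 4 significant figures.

1.667 arcsec

p (arcsec) = B (AU) / d (pc).
p = 21.5 / 12.9 = 1.6667 arcsec.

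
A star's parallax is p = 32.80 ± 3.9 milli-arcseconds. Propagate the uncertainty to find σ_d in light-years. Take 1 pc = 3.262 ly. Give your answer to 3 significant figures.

d = 1/p, so σ_d = σ_p / p².
σ_d = 0.00390 / (0.03280)² = 0.00390 / 0.0010758 = 3.6252 pc = 3.6252 × 3.262 ly = 11.825 ly.

11.8 ly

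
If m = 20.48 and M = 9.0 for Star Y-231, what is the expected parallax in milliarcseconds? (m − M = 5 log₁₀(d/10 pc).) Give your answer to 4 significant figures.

0.5058 mas

m − M = 20.48 − 9.0 = 11.48.
d = 10^((m−M)/5 + 1) = 10^3.296 = 1977 pc.
p = 1/d = 1/1977 = 0.00050582 arcsec = 0.50582 mas.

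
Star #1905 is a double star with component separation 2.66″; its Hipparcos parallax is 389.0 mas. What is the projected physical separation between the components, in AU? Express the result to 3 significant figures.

d = 1/p = 1/0.3890″ = 2.5707 pc.
At distance d (pc), an angle of θ arcsec spans θ·d AU: s = 2.66 × 2.5707 = 6.8381 AU.

6.84 AU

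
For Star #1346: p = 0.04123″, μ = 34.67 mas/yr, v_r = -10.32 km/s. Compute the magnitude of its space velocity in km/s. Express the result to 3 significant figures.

11.1 km/s

d = 1/p = 1/0.04123″ = 24.254 pc.
μ = 34.67 mas/yr = 0.03467 ″/yr.
v_t = 4.740 μ d = 4.740 × 0.03467 × 24.254 = 3.9858 km/s.
v = √(v_r² + v_t²) = √((-10.32)² + 3.9858²) = √122.389 = 11.063 km/s.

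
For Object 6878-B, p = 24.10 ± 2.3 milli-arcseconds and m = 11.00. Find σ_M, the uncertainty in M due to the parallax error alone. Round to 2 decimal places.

σ_M = 0.21 mag

M = m − 5 log₁₀ d + 5 = m + 5 log₁₀ p + 5, so ∂M/∂p = 5/(p ln 10).
σ_M = (5/ln 10) · (σ_p/p) = 2.1715 × 2.3/24.10 = 2.1715 × 0.095436 = 0.20724.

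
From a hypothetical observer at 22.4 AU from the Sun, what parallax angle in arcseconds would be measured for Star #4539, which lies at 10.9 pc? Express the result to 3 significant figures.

p (arcsec) = B (AU) / d (pc).
p = 22.4 / 10.9 = 2.055 arcsec.

2.06 arcsec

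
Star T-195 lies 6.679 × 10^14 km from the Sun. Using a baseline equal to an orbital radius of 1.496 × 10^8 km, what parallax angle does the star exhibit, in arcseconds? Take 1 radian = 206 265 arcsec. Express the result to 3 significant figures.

θ ≈ B/d = (1.496 × 10^8) / (6.679 × 10^14) = 2.2399 × 10^-7 rad.
In arcseconds: 2.2399 × 10^-7 × 206265 = 0.046201″.

0.0462 arcsec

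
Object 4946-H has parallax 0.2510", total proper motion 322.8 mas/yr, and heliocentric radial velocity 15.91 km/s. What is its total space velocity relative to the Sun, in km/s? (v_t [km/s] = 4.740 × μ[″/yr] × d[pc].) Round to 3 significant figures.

17.0 km/s

d = 1/p = 1/0.2510″ = 3.9841 pc.
μ = 322.8 mas/yr = 0.3228 ″/yr.
v_t = 4.740 μ d = 4.740 × 0.3228 × 3.9841 = 6.096 km/s.
v = √(v_r² + v_t²) = √(15.91² + 6.096²) = √290.289 = 17.038 km/s.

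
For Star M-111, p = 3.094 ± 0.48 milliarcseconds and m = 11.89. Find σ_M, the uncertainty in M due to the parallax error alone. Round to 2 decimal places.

σ_M = 0.34 mag

M = m − 5 log₁₀ d + 5 = m + 5 log₁₀ p + 5, so ∂M/∂p = 5/(p ln 10).
σ_M = (5/ln 10) · (σ_p/p) = 2.1715 × 0.48/3.094 = 2.1715 × 0.15514 = 0.33689.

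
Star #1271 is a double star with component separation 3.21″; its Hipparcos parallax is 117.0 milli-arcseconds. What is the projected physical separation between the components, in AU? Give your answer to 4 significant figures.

d = 1/p = 1/0.1170″ = 8.547 pc.
At distance d (pc), an angle of θ arcsec spans θ·d AU: s = 3.21 × 8.547 = 27.436 AU.

27.44 AU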